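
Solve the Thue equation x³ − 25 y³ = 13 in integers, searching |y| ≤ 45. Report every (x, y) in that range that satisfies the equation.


The equation is x³ - 25y³ = 13. For fixed y, x³ = 25·y³ + 13, so a solution requires the RHS to be a perfect cube.
Strategy: iterate y from -45 to 45, compute RHS = 25·y³ + 13, and check whether it is a (positive or negative) perfect cube.
Check small values of y:
  y = 0: RHS = 13 is not a perfect cube.
  y = 1: RHS = 38 is not a perfect cube.
  y = -1: RHS = -12 is not a perfect cube.
  y = 2: RHS = 213 is not a perfect cube.
  y = -2: RHS = -187 is not a perfect cube.
  y = 3: RHS = 688 is not a perfect cube.
  y = -3: RHS = -662 is not a perfect cube.
Continuing the search up to |y| = 45 finds no solutions either.
No (x, y) in the scanned range satisfies the equation.

No integer solutions with |y| ≤ 45.


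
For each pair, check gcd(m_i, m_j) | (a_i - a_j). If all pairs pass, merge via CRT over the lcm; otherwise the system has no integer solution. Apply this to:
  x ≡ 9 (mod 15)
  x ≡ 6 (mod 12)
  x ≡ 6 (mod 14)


Moduli 15, 12, 14 are not pairwise coprime, so CRT works modulo lcm(m_i) when all pairwise compatibility conditions hold.
Pairwise compatibility: gcd(m_i, m_j) must divide a_i - a_j for every pair.
Merge one congruence at a time:
  Start: x ≡ 9 (mod 15).
  Combine with x ≡ 6 (mod 12): gcd(15, 12) = 3; 6 - 9 = -3, which IS divisible by 3, so compatible.
    Write x = 9 + 15·t and substitute into x ≡ 6 (mod 12): 15·t ≡ 6 − 9 = -3 (mod 12).
    Divide the congruence (and modulus) by g = 3: 5·t ≡ -1 (mod 4).
    Reduce coefficients mod 4: 1·t ≡ 3 (mod 4).
    So t ≡ 3 (mod 4).
    Then x = 9 + 15·3 = 54, valid modulo lcm(15, 12) = 60: x ≡ 54 (mod 60).
  Combine with x ≡ 6 (mod 14): gcd(60, 14) = 2; 6 - 54 = -48, which IS divisible by 2, so compatible.
    Write x = 54 + 60·t and substitute into x ≡ 6 (mod 14): 60·t ≡ 6 − 54 = -48 (mod 14).
    Divide the congruence (and modulus) by g = 2: 30·t ≡ -24 (mod 7).
    Reduce coefficients mod 7: 2·t ≡ 4 (mod 7).
    The inverse of 2 mod 7 is 4 (since 2·4 = 8 = 1·7 + 1), so t ≡ 4·4 = 16 ≡ 2 (mod 7).
    Then x = 54 + 60·2 = 174, valid modulo lcm(60, 14) = 420: x ≡ 174 (mod 420).
Verify: 174 mod 15 = 9, 174 mod 12 = 6, 174 mod 14 = 6.

x ≡ 174 (mod 420).


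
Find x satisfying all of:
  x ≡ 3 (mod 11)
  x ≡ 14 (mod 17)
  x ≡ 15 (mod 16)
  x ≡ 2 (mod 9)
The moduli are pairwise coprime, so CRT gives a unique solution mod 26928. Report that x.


Product of moduli M = 11 · 17 · 16 · 9 = 26928.
Merge one congruence at a time:
  Start: x ≡ 3 (mod 11).
  Combine with x ≡ 14 (mod 17); new modulus lcm = 187.
    Write x = 3 + 11·t and substitute into x ≡ 14 (mod 17): 11·t ≡ 14 − 3 = 11 (mod 17).
    The inverse of 11 mod 17 is 14 (since 11·14 = 154 = 9·17 + 1), so t ≡ 14·11 = 154 ≡ 1 (mod 17).
    Then x = 3 + 11·1 = 14, valid modulo lcm(11, 17) = 187: x ≡ 14 (mod 187).
  Combine with x ≡ 15 (mod 16); new modulus lcm = 2992.
    Write x = 14 + 187·t and substitute into x ≡ 15 (mod 16): 187·t ≡ 15 − 14 = 1 (mod 16).
    Reduce coefficients mod 16: 11·t ≡ 1 (mod 16).
    The inverse of 11 mod 16 is 3 (since 11·3 = 33 = 2·16 + 1), so t ≡ 3·1 = 3 ≡ 3 (mod 16).
    Then x = 14 + 187·3 = 575, valid modulo lcm(187, 16) = 2992: x ≡ 575 (mod 2992).
  Combine with x ≡ 2 (mod 9); new modulus lcm = 26928.
    Write x = 575 + 2992·t and substitute into x ≡ 2 (mod 9): 2992·t ≡ 2 − 575 = -573 (mod 9).
    Reduce coefficients mod 9: 4·t ≡ 3 (mod 9).
    The inverse of 4 mod 9 is 7 (since 4·7 = 28 = 3·9 + 1), so t ≡ 7·3 = 21 ≡ 3 (mod 9).
    Then x = 575 + 2992·3 = 9551, valid modulo lcm(2992, 9) = 26928: x ≡ 9551 (mod 26928).
Verify against each original: 9551 mod 11 = 3, 9551 mod 17 = 14, 9551 mod 16 = 15, 9551 mod 9 = 2.

x ≡ 9551 (mod 26928).


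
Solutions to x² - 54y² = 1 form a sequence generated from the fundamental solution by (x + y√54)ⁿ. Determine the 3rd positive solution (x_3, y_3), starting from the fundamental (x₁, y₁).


Step 1: Find the fundamental solution (x₁, y₁) of x² - 54y² = 1.
  Expand √54 as a continued fraction. a₀ = ⌊√54⌋ = 7; iterate m_{k+1} = d_k·a_k − m_k, d_{k+1} = (54 − m_{k+1}²)/d_k, a_{k+1} = ⌊(a₀ + m_{k+1})/d_{k+1}⌋ (starting m₀ = 0, d₀ = 1), with convergents p_k = a_k·p_{k-1} + p_{k-2}, q_k = a_k·q_{k-1} + q_{k-2} (p₋₁ = 1, q₋₁ = 0):
  k = 0: a₀ = 7; p₀/q₀ = 7/1; p₀² − 54·q₀² = 49 − 54 = -5.
  k = 1: m = 7, d = 5, a = ⌊(7 + 7)/5⌋ = 2; p/q = (2·7 + 1)/(2·1 + 0) = 15/2; p² − 54·q² = 225 − 216 = 9.
  k = 2: m = 3, d = 9, a = ⌊(7 + 3)/9⌋ = 1; p/q = (1·15 + 7)/(1·2 + 1) = 22/3; p² − 54·q² = 484 − 486 = -2.
  k = 3: m = 6, d = 2, a = ⌊(7 + 6)/2⌋ = 6; p/q = (6·22 + 15)/(6·3 + 2) = 147/20; p² − 54·q² = 21609 − 21600 = 9.
  k = 4: m = 6, d = 9, a = ⌊(7 + 6)/9⌋ = 1; p/q = (1·147 + 22)/(1·20 + 3) = 169/23; p² − 54·q² = 28561 − 28566 = -5.
  k = 5: m = 3, d = 5, a = ⌊(7 + 3)/5⌋ = 2; p/q = (2·169 + 147)/(2·23 + 20) = 485/66; p² − 54·q² = 235225 − 235224 = 1.
  The first convergent with p² − 54·q² = 1 gives the fundamental solution (x₁, y₁) = (485, 66).
Step 2: Apply the recurrence (x_{n+1}, y_{n+1}) = (x₁x_n + 54y₁y_n, x₁y_n + y₁x_n) repeatedly.
  From (x_1, y_1) = (485, 66): x_2 = 485·485 + 54·66·66 = 470449; y_2 = 485·66 + 66·485 = 64020.
  From (x_2, y_2) = (470449, 64020): x_3 = 485·470449 + 54·66·64020 = 456335045; y_3 = 485·64020 + 66·470449 = 62099334.
Step 3: Verify x_3² - 54·y_3² = 208241673295152025 - 208241673295152024 = 1 (should be 1). ✓

(x_1, y_1) = (485, 66); (x_3, y_3) = (456335045, 62099334).


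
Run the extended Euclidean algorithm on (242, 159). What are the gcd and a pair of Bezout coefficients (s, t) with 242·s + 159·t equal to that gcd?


Euclidean algorithm on (242, 159) — divide until remainder is 0:
  242 = 1 · 159 + 83
  159 = 1 · 83 + 76
  83 = 1 · 76 + 7
  76 = 10 · 7 + 6
  7 = 1 · 6 + 1
  6 = 6 · 1 + 0
gcd(242, 159) = 1.
Track Bezout coefficients alongside the remainders: start with r₀ = 242 = a·1 + b·0 (s = 1, t = 0) and r₁ = 159 = a·0 + b·1 (s = 0, t = 1); each new remainder r_{k+1} = r_{k-1} − q_k·r_k inherits s_{k+1} = s_{k-1} − q_k·s_k, t_{k+1} = t_{k-1} − q_k·t_k, so r_k = a·s_k + b·t_k at every step:
  q = 1: r = 83, s = 1 − 1·0 = 1, t = 0 − 1·1 = -1  (check: 242·1 + 159·(-1) = 83)
  q = 1: r = 76, s = 0 − 1·1 = -1, t = 1 − 1·(-1) = 2  (check: 242·(-1) + 159·2 = 76)
  q = 1: r = 7, s = 1 − 1·(-1) = 2, t = -1 − 1·2 = -3  (check: 242·2 + 159·(-3) = 7)
  q = 10: r = 6, s = -1 − 10·2 = -21, t = 2 − 10·(-3) = 32  (check: 242·(-21) + 159·32 = 6)
  q = 1: r = 1, s = 2 − 1·(-21) = 23, t = -3 − 1·32 = -35  (check: 242·23 + 159·(-35) = 1)
The row with r = 1 (the gcd) gives the Bezout coefficients s = 23, t = -35.
Result: 242 · (23) + 159 · (-35) = 1.

gcd(242, 159) = 1; s = 23, t = -35 (check: 242·23 + 159·(-35) = 1).


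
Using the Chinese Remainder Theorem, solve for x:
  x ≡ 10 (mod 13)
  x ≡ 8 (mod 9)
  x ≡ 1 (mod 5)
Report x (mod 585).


Moduli 13, 9, 5 are pairwise coprime; by CRT there is a unique solution modulo M = 13 · 9 · 5 = 585.
Solve pairwise, accumulating the modulus:
  Start with x ≡ 10 (mod 13).
  Combine with x ≡ 8 (mod 9): since gcd(13, 9) = 1, we get a unique residue mod 117.
    Write x = 10 + 13·t and substitute into x ≡ 8 (mod 9): 13·t ≡ 8 − 10 = -2 (mod 9).
    Reduce coefficients mod 9: 4·t ≡ 7 (mod 9).
    The inverse of 4 mod 9 is 7 (since 4·7 = 28 = 3·9 + 1), so t ≡ 7·7 = 49 ≡ 4 (mod 9).
    Then x = 10 + 13·4 = 62, valid modulo lcm(13, 9) = 117: x ≡ 62 (mod 117).
  Combine with x ≡ 1 (mod 5): since gcd(117, 5) = 1, we get a unique residue mod 585.
    Write x = 62 + 117·t and substitute into x ≡ 1 (mod 5): 117·t ≡ 1 − 62 = -61 (mod 5).
    Reduce coefficients mod 5: 2·t ≡ 4 (mod 5).
    The inverse of 2 mod 5 is 3 (since 2·3 = 6 = 1·5 + 1), so t ≡ 3·4 = 12 ≡ 2 (mod 5).
    Then x = 62 + 117·2 = 296, valid modulo lcm(117, 5) = 585: x ≡ 296 (mod 585).
Verify: 296 mod 13 = 10 ✓, 296 mod 9 = 8 ✓, 296 mod 5 = 1 ✓.

x ≡ 296 (mod 585).


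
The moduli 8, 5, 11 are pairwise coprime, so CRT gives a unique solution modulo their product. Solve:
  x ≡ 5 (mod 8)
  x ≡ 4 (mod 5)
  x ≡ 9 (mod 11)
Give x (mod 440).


Moduli 8, 5, 11 are pairwise coprime; by CRT there is a unique solution modulo M = 8 · 5 · 11 = 440.
Solve pairwise, accumulating the modulus:
  Start with x ≡ 5 (mod 8).
  Combine with x ≡ 4 (mod 5): since gcd(8, 5) = 1, we get a unique residue mod 40.
    Write x = 5 + 8·t and substitute into x ≡ 4 (mod 5): 8·t ≡ 4 − 5 = -1 (mod 5).
    Reduce coefficients mod 5: 3·t ≡ 4 (mod 5).
    The inverse of 3 mod 5 is 2 (since 3·2 = 6 = 1·5 + 1), so t ≡ 2·4 = 8 ≡ 3 (mod 5).
    Then x = 5 + 8·3 = 29, valid modulo lcm(8, 5) = 40: x ≡ 29 (mod 40).
  Combine with x ≡ 9 (mod 11): since gcd(40, 11) = 1, we get a unique residue mod 440.
    Write x = 29 + 40·t and substitute into x ≡ 9 (mod 11): 40·t ≡ 9 − 29 = -20 (mod 11).
    Reduce coefficients mod 11: 7·t ≡ 2 (mod 11).
    The inverse of 7 mod 11 is 8 (since 7·8 = 56 = 5·11 + 1), so t ≡ 8·2 = 16 ≡ 5 (mod 11).
    Then x = 29 + 40·5 = 229, valid modulo lcm(40, 11) = 440: x ≡ 229 (mod 440).
Verify: 229 mod 8 = 5 ✓, 229 mod 5 = 4 ✓, 229 mod 11 = 9 ✓.

x ≡ 229 (mod 440).


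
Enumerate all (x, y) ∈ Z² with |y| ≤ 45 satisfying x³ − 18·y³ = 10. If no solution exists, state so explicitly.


The equation is x³ - 18y³ = 10. For fixed y, x³ = 18·y³ + 10, so a solution requires the RHS to be a perfect cube.
Strategy: iterate y from -45 to 45, compute RHS = 18·y³ + 10, and check whether it is a (positive or negative) perfect cube.
Check small values of y:
  y = 0: RHS = 10 is not a perfect cube.
  y = 1: RHS = 28 is not a perfect cube.
  y = -1: RHS = -8 = (-2)³ ⇒ x = -2 works.
  y = 2: RHS = 154 is not a perfect cube.
  y = -2: RHS = -134 is not a perfect cube.
  y = 3: RHS = 496 is not a perfect cube.
  y = -3: RHS = -476 is not a perfect cube.
Continuing the search up to |y| = 45 finds no further solutions beyond those listed.
Collected solutions: (-2, -1).

Solutions (with |y| ≤ 45): (-2, -1).


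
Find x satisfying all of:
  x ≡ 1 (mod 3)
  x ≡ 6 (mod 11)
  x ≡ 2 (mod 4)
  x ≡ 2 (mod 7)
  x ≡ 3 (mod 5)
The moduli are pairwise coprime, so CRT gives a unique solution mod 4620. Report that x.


Product of moduli M = 3 · 11 · 4 · 7 · 5 = 4620.
Merge one congruence at a time:
  Start: x ≡ 1 (mod 3).
  Combine with x ≡ 6 (mod 11); new modulus lcm = 33.
    Write x = 1 + 3·t and substitute into x ≡ 6 (mod 11): 3·t ≡ 6 − 1 = 5 (mod 11).
    The inverse of 3 mod 11 is 4 (since 3·4 = 12 = 1·11 + 1), so t ≡ 4·5 = 20 ≡ 9 (mod 11).
    Then x = 1 + 3·9 = 28, valid modulo lcm(3, 11) = 33: x ≡ 28 (mod 33).
  Combine with x ≡ 2 (mod 4); new modulus lcm = 132.
    Write x = 28 + 33·t and substitute into x ≡ 2 (mod 4): 33·t ≡ 2 − 28 = -26 (mod 4).
    Reduce coefficients mod 4: 1·t ≡ 2 (mod 4).
    So t ≡ 2 (mod 4).
    Then x = 28 + 33·2 = 94, valid modulo lcm(33, 4) = 132: x ≡ 94 (mod 132).
  Combine with x ≡ 2 (mod 7); new modulus lcm = 924.
    Write x = 94 + 132·t and substitute into x ≡ 2 (mod 7): 132·t ≡ 2 − 94 = -92 (mod 7).
    Reduce coefficients mod 7: 6·t ≡ 6 (mod 7).
    The inverse of 6 mod 7 is 6 (since 6·6 = 36 = 5·7 + 1), so t ≡ 6·6 = 36 ≡ 1 (mod 7).
    Then x = 94 + 132·1 = 226, valid modulo lcm(132, 7) = 924: x ≡ 226 (mod 924).
  Combine with x ≡ 3 (mod 5); new modulus lcm = 4620.
    Write x = 226 + 924·t and substitute into x ≡ 3 (mod 5): 924·t ≡ 3 − 226 = -223 (mod 5).
    Reduce coefficients mod 5: 4·t ≡ 2 (mod 5).
    The inverse of 4 mod 5 is 4 (since 4·4 = 16 = 3·5 + 1), so t ≡ 4·2 = 8 ≡ 3 (mod 5).
    Then x = 226 + 924·3 = 2998, valid modulo lcm(924, 5) = 4620: x ≡ 2998 (mod 4620).
Verify against each original: 2998 mod 3 = 1, 2998 mod 11 = 6, 2998 mod 4 = 2, 2998 mod 7 = 2, 2998 mod 5 = 3.

x ≡ 2998 (mod 4620).


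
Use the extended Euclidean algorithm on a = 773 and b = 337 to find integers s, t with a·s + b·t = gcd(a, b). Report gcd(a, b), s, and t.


Euclidean algorithm on (773, 337) — divide until remainder is 0:
  773 = 2 · 337 + 99
  337 = 3 · 99 + 40
  99 = 2 · 40 + 19
  40 = 2 · 19 + 2
  19 = 9 · 2 + 1
  2 = 2 · 1 + 0
gcd(773, 337) = 1.
Track Bezout coefficients alongside the remainders: start with r₀ = 773 = a·1 + b·0 (s = 1, t = 0) and r₁ = 337 = a·0 + b·1 (s = 0, t = 1); each new remainder r_{k+1} = r_{k-1} − q_k·r_k inherits s_{k+1} = s_{k-1} − q_k·s_k, t_{k+1} = t_{k-1} − q_k·t_k, so r_k = a·s_k + b·t_k at every step:
  q = 2: r = 99, s = 1 − 2·0 = 1, t = 0 − 2·1 = -2  (check: 773·1 + 337·(-2) = 99)
  q = 3: r = 40, s = 0 − 3·1 = -3, t = 1 − 3·(-2) = 7  (check: 773·(-3) + 337·7 = 40)
  q = 2: r = 19, s = 1 − 2·(-3) = 7, t = -2 − 2·7 = -16  (check: 773·7 + 337·(-16) = 19)
  q = 2: r = 2, s = -3 − 2·7 = -17, t = 7 − 2·(-16) = 39  (check: 773·(-17) + 337·39 = 2)
  q = 9: r = 1, s = 7 − 9·(-17) = 160, t = -16 − 9·39 = -367  (check: 773·160 + 337·(-367) = 1)
The row with r = 1 (the gcd) gives the Bezout coefficients s = 160, t = -367.
Result: 773 · (160) + 337 · (-367) = 1.

gcd(773, 337) = 1; s = 160, t = -367 (check: 773·160 + 337·(-367) = 1).


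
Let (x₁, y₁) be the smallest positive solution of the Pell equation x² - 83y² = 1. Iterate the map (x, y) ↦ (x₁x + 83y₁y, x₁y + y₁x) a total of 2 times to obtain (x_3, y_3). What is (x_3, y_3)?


Step 1: Find the fundamental solution (x₁, y₁) of x² - 83y² = 1.
  Expand √83 as a continued fraction. a₀ = ⌊√83⌋ = 9; iterate m_{k+1} = d_k·a_k − m_k, d_{k+1} = (83 − m_{k+1}²)/d_k, a_{k+1} = ⌊(a₀ + m_{k+1})/d_{k+1}⌋ (starting m₀ = 0, d₀ = 1), with convergents p_k = a_k·p_{k-1} + p_{k-2}, q_k = a_k·q_{k-1} + q_{k-2} (p₋₁ = 1, q₋₁ = 0):
  k = 0: a₀ = 9; p₀/q₀ = 9/1; p₀² − 83·q₀² = 81 − 83 = -2.
  k = 1: m = 9, d = 2, a = ⌊(9 + 9)/2⌋ = 9; p/q = (9·9 + 1)/(9·1 + 0) = 82/9; p² − 83·q² = 6724 − 6723 = 1.
  The first convergent with p² − 83·q² = 1 gives the fundamental solution (x₁, y₁) = (82, 9).
Step 2: Apply the recurrence (x_{n+1}, y_{n+1}) = (x₁x_n + 83y₁y_n, x₁y_n + y₁x_n) repeatedly.
  From (x_1, y_1) = (82, 9): x_2 = 82·82 + 83·9·9 = 13447; y_2 = 82·9 + 9·82 = 1476.
  From (x_2, y_2) = (13447, 1476): x_3 = 82·13447 + 83·9·1476 = 2205226; y_3 = 82·1476 + 9·13447 = 242055.
Step 3: Verify x_3² - 83·y_3² = 4863021711076 - 4863021711075 = 1 (should be 1). ✓

(x_1, y_1) = (82, 9); (x_3, y_3) = (2205226, 242055).


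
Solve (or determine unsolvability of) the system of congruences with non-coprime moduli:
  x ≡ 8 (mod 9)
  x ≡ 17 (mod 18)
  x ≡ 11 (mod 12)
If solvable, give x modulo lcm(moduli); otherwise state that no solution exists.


Moduli 9, 18, 12 are not pairwise coprime, so CRT works modulo lcm(m_i) when all pairwise compatibility conditions hold.
Pairwise compatibility: gcd(m_i, m_j) must divide a_i - a_j for every pair.
Merge one congruence at a time:
  Start: x ≡ 8 (mod 9).
  Combine with x ≡ 17 (mod 18): gcd(9, 18) = 9; 17 - 8 = 9, which IS divisible by 9, so compatible.
    Write x = 8 + 9·t and substitute into x ≡ 17 (mod 18): 9·t ≡ 17 − 8 = 9 (mod 18).
    Divide the congruence (and modulus) by g = 9: 1·t ≡ 1 (mod 2).
    So t ≡ 1 (mod 2).
    Then x = 8 + 9·1 = 17, valid modulo lcm(9, 18) = 18: x ≡ 17 (mod 18).
  Combine with x ≡ 11 (mod 12): gcd(18, 12) = 6; 11 - 17 = -6, which IS divisible by 6, so compatible.
    Write x = 17 + 18·t and substitute into x ≡ 11 (mod 12): 18·t ≡ 11 − 17 = -6 (mod 12).
    Divide the congruence (and modulus) by g = 6: 3·t ≡ -1 (mod 2).
    Reduce coefficients mod 2: 1·t ≡ 1 (mod 2).
    So t ≡ 1 (mod 2).
    Then x = 17 + 18·1 = 35, valid modulo lcm(18, 12) = 36: x ≡ 35 (mod 36).
Verify: 35 mod 9 = 8, 35 mod 18 = 17, 35 mod 12 = 11.

x ≡ 35 (mod 36).


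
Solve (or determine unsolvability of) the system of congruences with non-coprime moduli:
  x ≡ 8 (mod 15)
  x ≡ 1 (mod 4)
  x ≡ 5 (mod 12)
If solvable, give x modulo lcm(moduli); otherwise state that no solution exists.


Moduli 15, 4, 12 are not pairwise coprime, so CRT works modulo lcm(m_i) when all pairwise compatibility conditions hold.
Pairwise compatibility: gcd(m_i, m_j) must divide a_i - a_j for every pair.
Merge one congruence at a time:
  Start: x ≡ 8 (mod 15).
  Combine with x ≡ 1 (mod 4): gcd(15, 4) = 1; 1 - 8 = -7, which IS divisible by 1, so compatible.
    Write x = 8 + 15·t and substitute into x ≡ 1 (mod 4): 15·t ≡ 1 − 8 = -7 (mod 4).
    Reduce coefficients mod 4: 3·t ≡ 1 (mod 4).
    The inverse of 3 mod 4 is 3 (since 3·3 = 9 = 2·4 + 1), so t ≡ 3·1 = 3 ≡ 3 (mod 4).
    Then x = 8 + 15·3 = 53, valid modulo lcm(15, 4) = 60: x ≡ 53 (mod 60).
  Combine with x ≡ 5 (mod 12): gcd(60, 12) = 12; 5 - 53 = -48, which IS divisible by 12, so compatible.
    Write x = 53 + 60·t and substitute into x ≡ 5 (mod 12): 60·t ≡ 5 − 53 = -48 (mod 12).
    Divide the congruence (and modulus) by g = 12: 5·t ≡ -4 (mod 1).
    Modulo 1 every t works; take t = 0.
    Then x = 53 + 60·0 = 53, valid modulo lcm(60, 12) = 60: x ≡ 53 (mod 60).
Verify: 53 mod 15 = 8, 53 mod 4 = 1, 53 mod 12 = 5.

x ≡ 53 (mod 60).


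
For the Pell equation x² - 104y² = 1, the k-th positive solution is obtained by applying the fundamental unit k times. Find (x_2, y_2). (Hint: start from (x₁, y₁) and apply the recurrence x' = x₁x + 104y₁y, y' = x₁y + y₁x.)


Step 1: Find the fundamental solution (x₁, y₁) of x² - 104y² = 1.
  Expand √104 as a continued fraction. a₀ = ⌊√104⌋ = 10; iterate m_{k+1} = d_k·a_k − m_k, d_{k+1} = (104 − m_{k+1}²)/d_k, a_{k+1} = ⌊(a₀ + m_{k+1})/d_{k+1}⌋ (starting m₀ = 0, d₀ = 1), with convergents p_k = a_k·p_{k-1} + p_{k-2}, q_k = a_k·q_{k-1} + q_{k-2} (p₋₁ = 1, q₋₁ = 0):
  k = 0: a₀ = 10; p₀/q₀ = 10/1; p₀² − 104·q₀² = 100 − 104 = -4.
  k = 1: m = 10, d = 4, a = ⌊(10 + 10)/4⌋ = 5; p/q = (5·10 + 1)/(5·1 + 0) = 51/5; p² − 104·q² = 2601 − 2600 = 1.
  The first convergent with p² − 104·q² = 1 gives the fundamental solution (x₁, y₁) = (51, 5).
Step 2: Apply the recurrence (x_{n+1}, y_{n+1}) = (x₁x_n + 104y₁y_n, x₁y_n + y₁x_n) repeatedly.
  From (x_1, y_1) = (51, 5): x_2 = 51·51 + 104·5·5 = 5201; y_2 = 51·5 + 5·51 = 510.
Step 3: Verify x_2² - 104·y_2² = 27050401 - 27050400 = 1 (should be 1). ✓

(x_1, y_1) = (51, 5); (x_2, y_2) = (5201, 510).


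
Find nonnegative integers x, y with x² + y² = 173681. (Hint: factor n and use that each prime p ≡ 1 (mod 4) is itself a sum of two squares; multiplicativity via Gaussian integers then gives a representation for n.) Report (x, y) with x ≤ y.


Step 1: Factor n = 173681 = 29 · 53 · 113.
Step 2: Check the mod-4 condition on each prime factor: 29 ≡ 1 (mod 4), exponent 1; 53 ≡ 1 (mod 4), exponent 1; 113 ≡ 1 (mod 4), exponent 1.
All primes ≡ 3 (mod 4) appear to even exponent (or don't appear), so by the two-squares theorem n IS expressible as a sum of two squares.
Step 3: Build a representation. Here n = 29 · 53 · 113 is a product of primes ≡ 1 (mod 4). Each prime p ≡ 1 (mod 4) is itself a sum of two squares; find a² by testing p − a² for a perfect square:
  29: 29 − 1² = 28, 29 − 2² = 25 = 5² ⇒ 29 = 2² + 5².
  53: 53 − 1² = 52, 53 − 2² = 49 = 7² ⇒ 53 = 2² + 7².
  113: 113 − 1² = 112, 113 − 2² = 109, 113 − 3² = 104, 113 − 4² = 97, 113 − 5² = 88, 113 − 6² = 77, 113 − 7² = 64 = 8² ⇒ 113 = 7² + 8².
  Combine using the Brahmagupta–Fibonacci identity (a² + b²)(c² + d²) = (ac − bd)² + (ad + bc)² = (ac + bd)² + (ad − bc)²:
  29 · 53 = 1537: from (2² + 5²)(2² + 7²), take (2·2 − 5·7, 2·7 + 5·2) = (4 − 35, 14 + 10) = (-31, 24); dropping signs (only squares matter) gives (31, 24); check 31² + 24² = 961 + 576 = 1537 ✓.
  1537 · 113 = 173681: from (31² + 24²)(7² + 8²), take (31·7 − 24·8, 31·8 + 24·7) = (217 − 192, 248 + 168) = (25, 416); check 25² + 416² = 625 + 173056 = 173681 ✓.
Step 4: Order so x ≤ y and verify: 25² + 416² = 625 + 173056 = 173681 = n. ✓

n = 173681 = 25² + 416² (one valid representation with x ≤ y).


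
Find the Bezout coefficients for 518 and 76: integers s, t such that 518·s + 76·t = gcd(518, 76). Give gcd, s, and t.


Euclidean algorithm on (518, 76) — divide until remainder is 0:
  518 = 6 · 76 + 62
  76 = 1 · 62 + 14
  62 = 4 · 14 + 6
  14 = 2 · 6 + 2
  6 = 3 · 2 + 0
gcd(518, 76) = 2.
Track Bezout coefficients alongside the remainders: start with r₀ = 518 = a·1 + b·0 (s = 1, t = 0) and r₁ = 76 = a·0 + b·1 (s = 0, t = 1); each new remainder r_{k+1} = r_{k-1} − q_k·r_k inherits s_{k+1} = s_{k-1} − q_k·s_k, t_{k+1} = t_{k-1} − q_k·t_k, so r_k = a·s_k + b·t_k at every step:
  q = 6: r = 62, s = 1 − 6·0 = 1, t = 0 − 6·1 = -6  (check: 518·1 + 76·(-6) = 62)
  q = 1: r = 14, s = 0 − 1·1 = -1, t = 1 − 1·(-6) = 7  (check: 518·(-1) + 76·7 = 14)
  q = 4: r = 6, s = 1 − 4·(-1) = 5, t = -6 − 4·7 = -34  (check: 518·5 + 76·(-34) = 6)
  q = 2: r = 2, s = -1 − 2·5 = -11, t = 7 − 2·(-34) = 75  (check: 518·(-11) + 76·75 = 2)
The row with r = 2 (the gcd) gives the Bezout coefficients s = -11, t = 75.
Result: 518 · (-11) + 76 · (75) = 2.

gcd(518, 76) = 2; s = -11, t = 75 (check: 518·(-11) + 76·75 = 2).


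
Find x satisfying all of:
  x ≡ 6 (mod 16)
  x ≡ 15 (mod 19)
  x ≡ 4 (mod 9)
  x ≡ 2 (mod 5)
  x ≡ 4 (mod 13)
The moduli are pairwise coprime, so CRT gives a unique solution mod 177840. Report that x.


Product of moduli M = 16 · 19 · 9 · 5 · 13 = 177840.
Merge one congruence at a time:
  Start: x ≡ 6 (mod 16).
  Combine with x ≡ 15 (mod 19); new modulus lcm = 304.
    Write x = 6 + 16·t and substitute into x ≡ 15 (mod 19): 16·t ≡ 15 − 6 = 9 (mod 19).
    The inverse of 16 mod 19 is 6 (since 16·6 = 96 = 5·19 + 1), so t ≡ 6·9 = 54 ≡ 16 (mod 19).
    Then x = 6 + 16·16 = 262, valid modulo lcm(16, 19) = 304: x ≡ 262 (mod 304).
  Combine with x ≡ 4 (mod 9); new modulus lcm = 2736.
    Write x = 262 + 304·t and substitute into x ≡ 4 (mod 9): 304·t ≡ 4 − 262 = -258 (mod 9).
    Reduce coefficients mod 9: 7·t ≡ 3 (mod 9).
    The inverse of 7 mod 9 is 4 (since 7·4 = 28 = 3·9 + 1), so t ≡ 4·3 = 12 ≡ 3 (mod 9).
    Then x = 262 + 304·3 = 1174, valid modulo lcm(304, 9) = 2736: x ≡ 1174 (mod 2736).
  Combine with x ≡ 2 (mod 5); new modulus lcm = 13680.
    Write x = 1174 + 2736·t and substitute into x ≡ 2 (mod 5): 2736·t ≡ 2 − 1174 = -1172 (mod 5).
    Reduce coefficients mod 5: 1·t ≡ 3 (mod 5).
    So t ≡ 3 (mod 5).
    Then x = 1174 + 2736·3 = 9382, valid modulo lcm(2736, 5) = 13680: x ≡ 9382 (mod 13680).
  Combine with x ≡ 4 (mod 13); new modulus lcm = 177840.
    Write x = 9382 + 13680·t and substitute into x ≡ 4 (mod 13): 13680·t ≡ 4 − 9382 = -9378 (mod 13).
    Reduce coefficients mod 13: 4·t ≡ 8 (mod 13).
    The inverse of 4 mod 13 is 10 (since 4·10 = 40 = 3·13 + 1), so t ≡ 10·8 = 80 ≡ 2 (mod 13).
    Then x = 9382 + 13680·2 = 36742, valid modulo lcm(13680, 13) = 177840: x ≡ 36742 (mod 177840).
Verify against each original: 36742 mod 16 = 6, 36742 mod 19 = 15, 36742 mod 9 = 4, 36742 mod 5 = 2, 36742 mod 13 = 4.

x ≡ 36742 (mod 177840).


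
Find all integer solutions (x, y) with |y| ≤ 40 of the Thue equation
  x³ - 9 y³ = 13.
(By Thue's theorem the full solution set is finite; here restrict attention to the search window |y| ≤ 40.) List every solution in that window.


The equation is x³ - 9y³ = 13. For fixed y, x³ = 9·y³ + 13, so a solution requires the RHS to be a perfect cube.
Strategy: iterate y from -40 to 40, compute RHS = 9·y³ + 13, and check whether it is a (positive or negative) perfect cube.
Check small values of y:
  y = 0: RHS = 13 is not a perfect cube.
  y = 1: RHS = 22 is not a perfect cube.
  y = -1: RHS = 4 is not a perfect cube.
  y = 2: RHS = 85 is not a perfect cube.
  y = -2: RHS = -59 is not a perfect cube.
  y = 3: RHS = 256 is not a perfect cube.
  y = -3: RHS = -230 is not a perfect cube.
Continuing the search up to |y| = 40 finds no solutions either.
No (x, y) in the scanned range satisfies the equation.

No integer solutions with |y| ≤ 40.


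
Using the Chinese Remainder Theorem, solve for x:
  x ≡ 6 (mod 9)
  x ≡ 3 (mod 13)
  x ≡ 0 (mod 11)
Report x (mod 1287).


Moduli 9, 13, 11 are pairwise coprime; by CRT there is a unique solution modulo M = 9 · 13 · 11 = 1287.
Solve pairwise, accumulating the modulus:
  Start with x ≡ 6 (mod 9).
  Combine with x ≡ 3 (mod 13): since gcd(9, 13) = 1, we get a unique residue mod 117.
    Write x = 6 + 9·t and substitute into x ≡ 3 (mod 13): 9·t ≡ 3 − 6 = -3 (mod 13).
    Reduce coefficients mod 13: 9·t ≡ 10 (mod 13).
    The inverse of 9 mod 13 is 3 (since 9·3 = 27 = 2·13 + 1), so t ≡ 3·10 = 30 ≡ 4 (mod 13).
    Then x = 6 + 9·4 = 42, valid modulo lcm(9, 13) = 117: x ≡ 42 (mod 117).
  Combine with x ≡ 0 (mod 11): since gcd(117, 11) = 1, we get a unique residue mod 1287.
    Write x = 42 + 117·t and substitute into x ≡ 0 (mod 11): 117·t ≡ 0 − 42 = -42 (mod 11).
    Reduce coefficients mod 11: 7·t ≡ 2 (mod 11).
    The inverse of 7 mod 11 is 8 (since 7·8 = 56 = 5·11 + 1), so t ≡ 8·2 = 16 ≡ 5 (mod 11).
    Then x = 42 + 117·5 = 627, valid modulo lcm(117, 11) = 1287: x ≡ 627 (mod 1287).
Verify: 627 mod 9 = 6 ✓, 627 mod 13 = 3 ✓, 627 mod 11 = 0 ✓.

x ≡ 627 (mod 1287).


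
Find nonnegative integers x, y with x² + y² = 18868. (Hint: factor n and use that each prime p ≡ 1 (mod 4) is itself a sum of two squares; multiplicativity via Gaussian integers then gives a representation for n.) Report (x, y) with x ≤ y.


Step 1: Factor n = 18868 = 2^2 · 53 · 89.
Step 2: Check the mod-4 condition on each prime factor: 2 = 2 (special); 53 ≡ 1 (mod 4), exponent 1; 89 ≡ 1 (mod 4), exponent 1.
All primes ≡ 3 (mod 4) appear to even exponent (or don't appear), so by the two-squares theorem n IS expressible as a sum of two squares.
Step 3: Build a representation. Group n = k² · m with k = 2 and m = 53 · 89 = 4717 (a product of primes ≡ 1 (mod 4)); a representation of m scales to one of n via (k·x)² + (k·y)² = k²(x² + y²). Each prime p ≡ 1 (mod 4) is itself a sum of two squares; find a² by testing p − a² for a perfect square:
  53: 53 − 1² = 52, 53 − 2² = 49 = 7² ⇒ 53 = 2² + 7².
  89: 89 − 1² = 88, 89 − 2² = 85, 89 − 3² = 80, 89 − 4² = 73, 89 − 5² = 64 = 8² ⇒ 89 = 5² + 8².
  Combine using the Brahmagupta–Fibonacci identity (a² + b²)(c² + d²) = (ac − bd)² + (ad + bc)² = (ac + bd)² + (ad − bc)²:
  53 · 89 = 4717: from (2² + 7²)(5² + 8²), take (2·5 − 7·8, 2·8 + 7·5) = (10 − 56, 16 + 35) = (-46, 51); dropping signs (only squares matter) gives (46, 51); check 46² + 51² = 2116 + 2601 = 4717 ✓.
  Scale by k = 2: (2·46, 2·51) = (92, 102).
Step 4: Order so x ≤ y and verify: 92² + 102² = 8464 + 10404 = 18868 = n. ✓

n = 18868 = 92² + 102² (one valid representation with x ≤ y).


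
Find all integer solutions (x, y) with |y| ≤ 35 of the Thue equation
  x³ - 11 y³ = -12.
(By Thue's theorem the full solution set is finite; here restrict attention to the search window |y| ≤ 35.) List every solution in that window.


The equation is x³ - 11y³ = -12. For fixed y, x³ = 11·y³ − 12, so a solution requires the RHS to be a perfect cube.
Strategy: iterate y from -35 to 35, compute RHS = 11·y³ − 12, and check whether it is a (positive or negative) perfect cube.
Check small values of y:
  y = 0: RHS = -12 is not a perfect cube.
  y = 1: RHS = -1 = (-1)³ ⇒ x = -1 works.
  y = -1: RHS = -23 is not a perfect cube.
  y = 2: RHS = 76 is not a perfect cube.
  y = -2: RHS = -100 is not a perfect cube.
  y = 3: RHS = 285 is not a perfect cube.
  y = -3: RHS = -309 is not a perfect cube.
Continuing the search up to |y| = 35 finds no further solutions beyond those listed.
Collected solutions: (-1, 1).

Solutions (with |y| ≤ 35): (-1, 1).


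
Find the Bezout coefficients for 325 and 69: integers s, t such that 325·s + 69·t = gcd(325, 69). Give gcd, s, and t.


Euclidean algorithm on (325, 69) — divide until remainder is 0:
  325 = 4 · 69 + 49
  69 = 1 · 49 + 20
  49 = 2 · 20 + 9
  20 = 2 · 9 + 2
  9 = 4 · 2 + 1
  2 = 2 · 1 + 0
gcd(325, 69) = 1.
Track Bezout coefficients alongside the remainders: start with r₀ = 325 = a·1 + b·0 (s = 1, t = 0) and r₁ = 69 = a·0 + b·1 (s = 0, t = 1); each new remainder r_{k+1} = r_{k-1} − q_k·r_k inherits s_{k+1} = s_{k-1} − q_k·s_k, t_{k+1} = t_{k-1} − q_k·t_k, so r_k = a·s_k + b·t_k at every step:
  q = 4: r = 49, s = 1 − 4·0 = 1, t = 0 − 4·1 = -4  (check: 325·1 + 69·(-4) = 49)
  q = 1: r = 20, s = 0 − 1·1 = -1, t = 1 − 1·(-4) = 5  (check: 325·(-1) + 69·5 = 20)
  q = 2: r = 9, s = 1 − 2·(-1) = 3, t = -4 − 2·5 = -14  (check: 325·3 + 69·(-14) = 9)
  q = 2: r = 2, s = -1 − 2·3 = -7, t = 5 − 2·(-14) = 33  (check: 325·(-7) + 69·33 = 2)
  q = 4: r = 1, s = 3 − 4·(-7) = 31, t = -14 − 4·33 = -146  (check: 325·31 + 69·(-146) = 1)
The row with r = 1 (the gcd) gives the Bezout coefficients s = 31, t = -146.
Result: 325 · (31) + 69 · (-146) = 1.

gcd(325, 69) = 1; s = 31, t = -146 (check: 325·31 + 69·(-146) = 1).


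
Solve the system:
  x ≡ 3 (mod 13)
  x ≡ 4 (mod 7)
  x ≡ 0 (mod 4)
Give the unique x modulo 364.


Moduli 13, 7, 4 are pairwise coprime; by CRT there is a unique solution modulo M = 13 · 7 · 4 = 364.
Solve pairwise, accumulating the modulus:
  Start with x ≡ 3 (mod 13).
  Combine with x ≡ 4 (mod 7): since gcd(13, 7) = 1, we get a unique residue mod 91.
    Write x = 3 + 13·t and substitute into x ≡ 4 (mod 7): 13·t ≡ 4 − 3 = 1 (mod 7).
    Reduce coefficients mod 7: 6·t ≡ 1 (mod 7).
    The inverse of 6 mod 7 is 6 (since 6·6 = 36 = 5·7 + 1), so t ≡ 6·1 = 6 ≡ 6 (mod 7).
    Then x = 3 + 13·6 = 81, valid modulo lcm(13, 7) = 91: x ≡ 81 (mod 91).
  Combine with x ≡ 0 (mod 4): since gcd(91, 4) = 1, we get a unique residue mod 364.
    Write x = 81 + 91·t and substitute into x ≡ 0 (mod 4): 91·t ≡ 0 − 81 = -81 (mod 4).
    Reduce coefficients mod 4: 3·t ≡ 3 (mod 4).
    The inverse of 3 mod 4 is 3 (since 3·3 = 9 = 2·4 + 1), so t ≡ 3·3 = 9 ≡ 1 (mod 4).
    Then x = 81 + 91·1 = 172, valid modulo lcm(91, 4) = 364: x ≡ 172 (mod 364).
Verify: 172 mod 13 = 3 ✓, 172 mod 7 = 4 ✓, 172 mod 4 = 0 ✓.

x ≡ 172 (mod 364).


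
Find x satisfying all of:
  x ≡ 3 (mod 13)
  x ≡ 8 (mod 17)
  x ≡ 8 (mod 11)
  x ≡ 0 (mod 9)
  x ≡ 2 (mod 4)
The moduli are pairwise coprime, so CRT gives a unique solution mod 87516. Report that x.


Product of moduli M = 13 · 17 · 11 · 9 · 4 = 87516.
Merge one congruence at a time:
  Start: x ≡ 3 (mod 13).
  Combine with x ≡ 8 (mod 17); new modulus lcm = 221.
    Write x = 3 + 13·t and substitute into x ≡ 8 (mod 17): 13·t ≡ 8 − 3 = 5 (mod 17).
    The inverse of 13 mod 17 is 4 (since 13·4 = 52 = 3·17 + 1), so t ≡ 4·5 = 20 ≡ 3 (mod 17).
    Then x = 3 + 13·3 = 42, valid modulo lcm(13, 17) = 221: x ≡ 42 (mod 221).
  Combine with x ≡ 8 (mod 11); new modulus lcm = 2431.
    Write x = 42 + 221·t and substitute into x ≡ 8 (mod 11): 221·t ≡ 8 − 42 = -34 (mod 11).
    Reduce coefficients mod 11: 1·t ≡ 10 (mod 11).
    So t ≡ 10 (mod 11).
    Then x = 42 + 221·10 = 2252, valid modulo lcm(221, 11) = 2431: x ≡ 2252 (mod 2431).
  Combine with x ≡ 0 (mod 9); new modulus lcm = 21879.
    Write x = 2252 + 2431·t and substitute into x ≡ 0 (mod 9): 2431·t ≡ 0 − 2252 = -2252 (mod 9).
    Reduce coefficients mod 9: 1·t ≡ 7 (mod 9).
    So t ≡ 7 (mod 9).
    Then x = 2252 + 2431·7 = 19269, valid modulo lcm(2431, 9) = 21879: x ≡ 19269 (mod 21879).
  Combine with x ≡ 2 (mod 4); new modulus lcm = 87516.
    Write x = 19269 + 21879·t and substitute into x ≡ 2 (mod 4): 21879·t ≡ 2 − 19269 = -19267 (mod 4).
    Reduce coefficients mod 4: 3·t ≡ 1 (mod 4).
    The inverse of 3 mod 4 is 3 (since 3·3 = 9 = 2·4 + 1), so t ≡ 3·1 = 3 ≡ 3 (mod 4).
    Then x = 19269 + 21879·3 = 84906, valid modulo lcm(21879, 4) = 87516: x ≡ 84906 (mod 87516).
Verify against each original: 84906 mod 13 = 3, 84906 mod 17 = 8, 84906 mod 11 = 8, 84906 mod 9 = 0, 84906 mod 4 = 2.

x ≡ 84906 (mod 87516).


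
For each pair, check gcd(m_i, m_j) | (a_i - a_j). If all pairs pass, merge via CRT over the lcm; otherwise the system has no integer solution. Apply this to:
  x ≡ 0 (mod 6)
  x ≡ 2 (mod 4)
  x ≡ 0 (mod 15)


Moduli 6, 4, 15 are not pairwise coprime, so CRT works modulo lcm(m_i) when all pairwise compatibility conditions hold.
Pairwise compatibility: gcd(m_i, m_j) must divide a_i - a_j for every pair.
Merge one congruence at a time:
  Start: x ≡ 0 (mod 6).
  Combine with x ≡ 2 (mod 4): gcd(6, 4) = 2; 2 - 0 = 2, which IS divisible by 2, so compatible.
    Write x = 0 + 6·t and substitute into x ≡ 2 (mod 4): 6·t ≡ 2 − 0 = 2 (mod 4).
    Divide the congruence (and modulus) by g = 2: 3·t ≡ 1 (mod 2).
    Reduce coefficients mod 2: 1·t ≡ 1 (mod 2).
    So t ≡ 1 (mod 2).
    Then x = 0 + 6·1 = 6, valid modulo lcm(6, 4) = 12: x ≡ 6 (mod 12).
  Combine with x ≡ 0 (mod 15): gcd(12, 15) = 3; 0 - 6 = -6, which IS divisible by 3, so compatible.
    Write x = 6 + 12·t and substitute into x ≡ 0 (mod 15): 12·t ≡ 0 − 6 = -6 (mod 15).
    Divide the congruence (and modulus) by g = 3: 4·t ≡ -2 (mod 5).
    Reduce coefficients mod 5: 4·t ≡ 3 (mod 5).
    The inverse of 4 mod 5 is 4 (since 4·4 = 16 = 3·5 + 1), so t ≡ 4·3 = 12 ≡ 2 (mod 5).
    Then x = 6 + 12·2 = 30, valid modulo lcm(12, 15) = 60: x ≡ 30 (mod 60).
Verify: 30 mod 6 = 0, 30 mod 4 = 2, 30 mod 15 = 0.

x ≡ 30 (mod 60).


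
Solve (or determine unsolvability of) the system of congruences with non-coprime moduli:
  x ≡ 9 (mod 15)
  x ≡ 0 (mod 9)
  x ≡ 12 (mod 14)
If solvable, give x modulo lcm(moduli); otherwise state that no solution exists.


Moduli 15, 9, 14 are not pairwise coprime, so CRT works modulo lcm(m_i) when all pairwise compatibility conditions hold.
Pairwise compatibility: gcd(m_i, m_j) must divide a_i - a_j for every pair.
Merge one congruence at a time:
  Start: x ≡ 9 (mod 15).
  Combine with x ≡ 0 (mod 9): gcd(15, 9) = 3; 0 - 9 = -9, which IS divisible by 3, so compatible.
    Write x = 9 + 15·t and substitute into x ≡ 0 (mod 9): 15·t ≡ 0 − 9 = -9 (mod 9).
    Divide the congruence (and modulus) by g = 3: 5·t ≡ -3 (mod 3).
    Reduce coefficients mod 3: 2·t ≡ 0 (mod 3).
    The inverse of 2 mod 3 is 2 (since 2·2 = 4 = 1·3 + 1), so t ≡ 2·0 = 0 ≡ 0 (mod 3).
    Then x = 9 + 15·0 = 9, valid modulo lcm(15, 9) = 45: x ≡ 9 (mod 45).
  Combine with x ≡ 12 (mod 14): gcd(45, 14) = 1; 12 - 9 = 3, which IS divisible by 1, so compatible.
    Write x = 9 + 45·t and substitute into x ≡ 12 (mod 14): 45·t ≡ 12 − 9 = 3 (mod 14).
    Reduce coefficients mod 14: 3·t ≡ 3 (mod 14).
    The inverse of 3 mod 14 is 5 (since 3·5 = 15 = 1·14 + 1), so t ≡ 5·3 = 15 ≡ 1 (mod 14).
    Then x = 9 + 45·1 = 54, valid modulo lcm(45, 14) = 630: x ≡ 54 (mod 630).
Verify: 54 mod 15 = 9, 54 mod 9 = 0, 54 mod 14 = 12.

x ≡ 54 (mod 630).


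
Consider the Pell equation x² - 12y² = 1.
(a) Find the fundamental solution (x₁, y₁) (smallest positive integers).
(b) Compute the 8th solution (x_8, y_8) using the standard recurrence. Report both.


Step 1: Find the fundamental solution (x₁, y₁) of x² - 12y² = 1.
  Expand √12 as a continued fraction. a₀ = ⌊√12⌋ = 3; iterate m_{k+1} = d_k·a_k − m_k, d_{k+1} = (12 − m_{k+1}²)/d_k, a_{k+1} = ⌊(a₀ + m_{k+1})/d_{k+1}⌋ (starting m₀ = 0, d₀ = 1), with convergents p_k = a_k·p_{k-1} + p_{k-2}, q_k = a_k·q_{k-1} + q_{k-2} (p₋₁ = 1, q₋₁ = 0):
  k = 0: a₀ = 3; p₀/q₀ = 3/1; p₀² − 12·q₀² = 9 − 12 = -3.
  k = 1: m = 3, d = 3, a = ⌊(3 + 3)/3⌋ = 2; p/q = (2·3 + 1)/(2·1 + 0) = 7/2; p² − 12·q² = 49 − 48 = 1.
  The first convergent with p² − 12·q² = 1 gives the fundamental solution (x₁, y₁) = (7, 2).
Step 2: Apply the recurrence (x_{n+1}, y_{n+1}) = (x₁x_n + 12y₁y_n, x₁y_n + y₁x_n) repeatedly.
  From (x_1, y_1) = (7, 2): x_2 = 7·7 + 12·2·2 = 97; y_2 = 7·2 + 2·7 = 28.
  From (x_2, y_2) = (97, 28): x_3 = 7·97 + 12·2·28 = 1351; y_3 = 7·28 + 2·97 = 390.
  From (x_3, y_3) = (1351, 390): x_4 = 7·1351 + 12·2·390 = 18817; y_4 = 7·390 + 2·1351 = 5432.
  From (x_4, y_4) = (18817, 5432): x_5 = 7·18817 + 12·2·5432 = 262087; y_5 = 7·5432 + 2·18817 = 75658.
  From (x_5, y_5) = (262087, 75658): x_6 = 7·262087 + 12·2·75658 = 3650401; y_6 = 7·75658 + 2·262087 = 1053780.
  From (x_6, y_6) = (3650401, 1053780): x_7 = 7·3650401 + 12·2·1053780 = 50843527; y_7 = 7·1053780 + 2·3650401 = 14677262.
  From (x_7, y_7) = (50843527, 14677262): x_8 = 7·50843527 + 12·2·14677262 = 708158977; y_8 = 7·14677262 + 2·50843527 = 204427888.
Step 3: Verify x_8² - 12·y_8² = 501489136705686529 - 501489136705686528 = 1 (should be 1). ✓

(x_1, y_1) = (7, 2); (x_8, y_8) = (708158977, 204427888).


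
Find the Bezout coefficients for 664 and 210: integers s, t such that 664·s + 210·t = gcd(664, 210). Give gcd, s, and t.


Euclidean algorithm on (664, 210) — divide until remainder is 0:
  664 = 3 · 210 + 34
  210 = 6 · 34 + 6
  34 = 5 · 6 + 4
  6 = 1 · 4 + 2
  4 = 2 · 2 + 0
gcd(664, 210) = 2.
Track Bezout coefficients alongside the remainders: start with r₀ = 664 = a·1 + b·0 (s = 1, t = 0) and r₁ = 210 = a·0 + b·1 (s = 0, t = 1); each new remainder r_{k+1} = r_{k-1} − q_k·r_k inherits s_{k+1} = s_{k-1} − q_k·s_k, t_{k+1} = t_{k-1} − q_k·t_k, so r_k = a·s_k + b·t_k at every step:
  q = 3: r = 34, s = 1 − 3·0 = 1, t = 0 − 3·1 = -3  (check: 664·1 + 210·(-3) = 34)
  q = 6: r = 6, s = 0 − 6·1 = -6, t = 1 − 6·(-3) = 19  (check: 664·(-6) + 210·19 = 6)
  q = 5: r = 4, s = 1 − 5·(-6) = 31, t = -3 − 5·19 = -98  (check: 664·31 + 210·(-98) = 4)
  q = 1: r = 2, s = -6 − 1·31 = -37, t = 19 − 1·(-98) = 117  (check: 664·(-37) + 210·117 = 2)
The row with r = 2 (the gcd) gives the Bezout coefficients s = -37, t = 117.
Result: 664 · (-37) + 210 · (117) = 2.

gcd(664, 210) = 2; s = -37, t = 117 (check: 664·(-37) + 210·117 = 2).


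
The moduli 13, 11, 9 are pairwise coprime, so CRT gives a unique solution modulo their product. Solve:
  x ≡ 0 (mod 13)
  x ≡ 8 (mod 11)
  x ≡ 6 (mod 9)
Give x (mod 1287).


Moduli 13, 11, 9 are pairwise coprime; by CRT there is a unique solution modulo M = 13 · 11 · 9 = 1287.
Solve pairwise, accumulating the modulus:
  Start with x ≡ 0 (mod 13).
  Combine with x ≡ 8 (mod 11): since gcd(13, 11) = 1, we get a unique residue mod 143.
    Write x = 0 + 13·t and substitute into x ≡ 8 (mod 11): 13·t ≡ 8 − 0 = 8 (mod 11).
    Reduce coefficients mod 11: 2·t ≡ 8 (mod 11).
    The inverse of 2 mod 11 is 6 (since 2·6 = 12 = 1·11 + 1), so t ≡ 6·8 = 48 ≡ 4 (mod 11).
    Then x = 0 + 13·4 = 52, valid modulo lcm(13, 11) = 143: x ≡ 52 (mod 143).
  Combine with x ≡ 6 (mod 9): since gcd(143, 9) = 1, we get a unique residue mod 1287.
    Write x = 52 + 143·t and substitute into x ≡ 6 (mod 9): 143·t ≡ 6 − 52 = -46 (mod 9).
    Reduce coefficients mod 9: 8·t ≡ 8 (mod 9).
    The inverse of 8 mod 9 is 8 (since 8·8 = 64 = 7·9 + 1), so t ≡ 8·8 = 64 ≡ 1 (mod 9).
    Then x = 52 + 143·1 = 195, valid modulo lcm(143, 9) = 1287: x ≡ 195 (mod 1287).
Verify: 195 mod 13 = 0 ✓, 195 mod 11 = 8 ✓, 195 mod 9 = 6 ✓.

x ≡ 195 (mod 1287).


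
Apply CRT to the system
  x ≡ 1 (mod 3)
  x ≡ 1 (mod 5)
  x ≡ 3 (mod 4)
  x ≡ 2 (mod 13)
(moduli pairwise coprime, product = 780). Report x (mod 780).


Product of moduli M = 3 · 5 · 4 · 13 = 780.
Merge one congruence at a time:
  Start: x ≡ 1 (mod 3).
  Combine with x ≡ 1 (mod 5); new modulus lcm = 15.
    Write x = 1 + 3·t and substitute into x ≡ 1 (mod 5): 3·t ≡ 1 − 1 = 0 (mod 5).
    The inverse of 3 mod 5 is 2 (since 3·2 = 6 = 1·5 + 1), so t ≡ 2·0 = 0 ≡ 0 (mod 5).
    Then x = 1 + 3·0 = 1, valid modulo lcm(3, 5) = 15: x ≡ 1 (mod 15).
  Combine with x ≡ 3 (mod 4); new modulus lcm = 60.
    Write x = 1 + 15·t and substitute into x ≡ 3 (mod 4): 15·t ≡ 3 − 1 = 2 (mod 4).
    Reduce coefficients mod 4: 3·t ≡ 2 (mod 4).
    The inverse of 3 mod 4 is 3 (since 3·3 = 9 = 2·4 + 1), so t ≡ 3·2 = 6 ≡ 2 (mod 4).
    Then x = 1 + 15·2 = 31, valid modulo lcm(15, 4) = 60: x ≡ 31 (mod 60).
  Combine with x ≡ 2 (mod 13); new modulus lcm = 780.
    Write x = 31 + 60·t and substitute into x ≡ 2 (mod 13): 60·t ≡ 2 − 31 = -29 (mod 13).
    Reduce coefficients mod 13: 8·t ≡ 10 (mod 13).
    The inverse of 8 mod 13 is 5 (since 8·5 = 40 = 3·13 + 1), so t ≡ 5·10 = 50 ≡ 11 (mod 13).
    Then x = 31 + 60·11 = 691, valid modulo lcm(60, 13) = 780: x ≡ 691 (mod 780).
Verify against each original: 691 mod 3 = 1, 691 mod 5 = 1, 691 mod 4 = 3, 691 mod 13 = 2.

x ≡ 691 (mod 780).
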